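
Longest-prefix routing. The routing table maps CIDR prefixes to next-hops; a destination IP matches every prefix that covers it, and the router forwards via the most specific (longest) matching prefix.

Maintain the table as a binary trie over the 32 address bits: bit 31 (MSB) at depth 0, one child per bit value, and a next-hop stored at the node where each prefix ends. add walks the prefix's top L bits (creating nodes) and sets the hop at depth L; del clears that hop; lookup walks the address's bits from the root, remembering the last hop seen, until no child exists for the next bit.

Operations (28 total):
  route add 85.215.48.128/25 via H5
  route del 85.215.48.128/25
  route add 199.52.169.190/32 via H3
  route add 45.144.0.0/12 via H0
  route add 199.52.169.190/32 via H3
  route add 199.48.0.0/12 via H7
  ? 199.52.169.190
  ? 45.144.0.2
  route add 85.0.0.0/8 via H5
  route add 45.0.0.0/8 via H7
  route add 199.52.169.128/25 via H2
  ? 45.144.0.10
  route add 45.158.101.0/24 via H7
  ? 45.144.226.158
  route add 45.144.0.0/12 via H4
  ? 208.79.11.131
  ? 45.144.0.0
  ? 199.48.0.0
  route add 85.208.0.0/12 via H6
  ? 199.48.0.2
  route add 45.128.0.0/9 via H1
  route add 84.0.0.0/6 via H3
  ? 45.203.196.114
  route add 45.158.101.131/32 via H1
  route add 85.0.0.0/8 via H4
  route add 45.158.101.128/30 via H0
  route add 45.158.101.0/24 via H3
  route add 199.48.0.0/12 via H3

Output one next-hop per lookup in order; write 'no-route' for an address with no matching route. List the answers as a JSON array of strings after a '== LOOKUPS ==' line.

Apply in order:
  add 85.215.48.128/25 -> H5 at depth 25
  - 85.215.48.128/25 clear@25
  add 199.52.169.190/32 -> H3 at depth 32
  add 45.144.0.0/12 -> H0 at depth 12
  add 199.52.169.190/32 -> H3 at depth 32
  add 199.48.0.0/12 -> H7 at depth 12
  Q 199.52.169.190: descend 11000111001101001010100110111110 ; hops seen [H7,H3] ; pick H3
  Q 45.144.0.2: descend 001011011001 ; hops seen [H0] ; pick H0
  add 85.0.0.0/8 -> H5 at depth 8
  add 45.0.0.0/8 -> H7 at depth 8
  add 199.52.169.128/25 -> H2 at depth 25
  Q 45.144.0.10: descend 001011011001 ; hops seen [H7,H0] ; pick H0
  add 45.158.101.0/24 -> H7 at depth 24
  Q 45.144.226.158: descend 001011011001 ; hops seen [H7,H0] ; pick H0
  add 45.144.0.0/12 -> H4 at depth 12
  Q 208.79.11.131: descend 110 ; hops seen [∅] ; pick no-route
  Q 45.144.0.0: descend 001011011001 ; hops seen [H7,H4] ; pick H4
  Q 199.48.0.0: descend 1100011100110 ; hops seen [H7] ; pick H7
  add 85.208.0.0/12 -> H6 at depth 12
  Q 199.48.0.2: descend 1100011100110 ; hops seen [H7] ; pick H7
  add 45.128.0.0/9 -> H1 at depth 9
  add 84.0.0.0/6 -> H3 at depth 6
  Q 45.203.196.114: descend 001011011 ; hops seen [H7,H1] ; pick H1
  add 45.158.101.131/32 -> H1 at depth 32
  add 85.0.0.0/8 -> H4 at depth 8
  add 45.158.101.128/30 -> H0 at depth 30
  add 45.158.101.0/24 -> H3 at depth 24
  add 199.48.0.0/12 -> H3 at depth 12

== LOOKUPS ==
["H3","H0","H0","H0","no-route","H4","H7","H7","H1"]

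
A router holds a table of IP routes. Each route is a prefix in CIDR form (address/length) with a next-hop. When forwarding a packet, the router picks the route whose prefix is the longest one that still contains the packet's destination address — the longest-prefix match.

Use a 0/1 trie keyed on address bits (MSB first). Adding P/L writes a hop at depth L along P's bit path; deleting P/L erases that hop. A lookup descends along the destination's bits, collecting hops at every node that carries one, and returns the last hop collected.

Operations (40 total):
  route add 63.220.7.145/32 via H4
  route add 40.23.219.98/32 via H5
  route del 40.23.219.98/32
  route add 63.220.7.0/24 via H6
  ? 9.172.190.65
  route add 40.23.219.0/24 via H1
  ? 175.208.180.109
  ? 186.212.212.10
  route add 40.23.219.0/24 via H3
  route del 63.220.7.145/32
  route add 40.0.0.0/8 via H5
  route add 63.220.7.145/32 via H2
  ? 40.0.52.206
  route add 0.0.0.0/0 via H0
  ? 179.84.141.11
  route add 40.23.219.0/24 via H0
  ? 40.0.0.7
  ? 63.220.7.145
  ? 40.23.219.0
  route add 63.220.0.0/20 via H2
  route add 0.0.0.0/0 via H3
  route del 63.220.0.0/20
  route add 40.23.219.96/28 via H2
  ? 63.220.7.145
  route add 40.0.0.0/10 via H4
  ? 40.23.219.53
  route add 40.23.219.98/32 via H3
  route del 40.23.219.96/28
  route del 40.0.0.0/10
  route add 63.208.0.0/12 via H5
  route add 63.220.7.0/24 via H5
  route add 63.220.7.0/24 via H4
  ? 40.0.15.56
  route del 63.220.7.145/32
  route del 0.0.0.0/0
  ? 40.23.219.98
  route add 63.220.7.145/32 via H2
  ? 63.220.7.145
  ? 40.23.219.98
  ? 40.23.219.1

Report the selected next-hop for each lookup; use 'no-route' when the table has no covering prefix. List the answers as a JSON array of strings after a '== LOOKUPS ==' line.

Apply in order:
  + 63.220.7.145/32 (H4) depth=32
  + 40.23.219.98/32 (H5) depth=32
  - 40.23.219.98/32 clear@32
  + 63.220.7.0/24 (H6) depth=24
  lookup 9.172.190.65: bits 00 walk d0:-→d1:-→d2:- -> no-route
  + 40.23.219.0/24 (H1) depth=24
  lookup 175.208.180.109: bits ε walk d0:- -> no-route
  lookup 186.212.212.10: bits ε walk d0:- -> no-route
  + 40.23.219.0/24 (H3) depth=24
  - 63.220.7.145/32 clear@32
  + 40.0.0.0/8 (H5) depth=8
  + 63.220.7.145/32 (H2) depth=32
  lookup 40.0.52.206: bits 00101000000 walk d0:-→d1:-→d2:-→d3:-→d4:-→d5:-→d6:-→d7:-→d8:H5→d9:-→d10:-→d11:- -> H5
  + 0.0.0.0/0 (H0) depth=0
  lookup 179.84.141.11: bits ε walk d0:H0 -> H0
  + 40.23.219.0/24 (H0) depth=24
  lookup 40.0.0.7: bits 00101000000 walk d0:H0→d1:-→d2:-→d3:-→d4:-→d5:-→d6:-→d7:-→d8:H5→d9:-→d10:-→d11:- -> H5
  lookup 63.220.7.145: bits 00111111110111000000011110010001 walk d0:H0→d1:-→d2:-→d3:-→d4:-→d5:-→d6:-→d7:-→d8:-→d9:-→d10:-→d11:-→d12:-→d13:-→d14:-→d15:-→d16:-→d17:-→d18:-→d19:-→d20:-→d21:-→d22:-→d23:-→d24:H6→d25:-→d26:-→d27:-→d28:-→d29:-→d30:-→d31:-→d32:H2 -> H2
  lookup 40.23.219.0: bits 0010100000010111110110110 walk d0:H0→d1:-→d2:-→d3:-→d4:-→d5:-→d6:-→d7:-→d8:H5→d9:-→d10:-→d11:-→d12:-→d13:-→d14:-→d15:-→d16:-→d17:-→d18:-→d19:-→d20:-→d21:-→d22:-→d23:-→d24:H0→d25:- -> H0
  + 63.220.0.0/20 (H2) depth=20
  + 0.0.0.0/0 (H3) depth=0
  - 63.220.0.0/20 clear@20
  + 40.23.219.96/28 (H2) depth=28
  lookup 63.220.7.145: bits 00111111110111000000011110010001 walk d0:H3→d1:-→d2:-→d3:-→d4:-→d5:-→d6:-→d7:-→d8:-→d9:-→d10:-→d11:-→d12:-→d13:-→d14:-→d15:-→d16:-→d17:-→d18:-→d19:-→d20:-→d21:-→d22:-→d23:-→d24:H6→d25:-→d26:-→d27:-→d28:-→d29:-→d30:-→d31:-→d32:H2 -> H2
  + 40.0.0.0/10 (H4) depth=10
  lookup 40.23.219.53: bits 0010100000010111110110110 walk d0:H3→d1:-→d2:-→d3:-→d4:-→d5:-→d6:-→d7:-→d8:H5→d9:-→d10:H4→d11:-→d12:-→d13:-→d14:-→d15:-→d16:-→d17:-→d18:-→d19:-→d20:-→d21:-→d22:-→d23:-→d24:H0→d25:- -> H0
  + 40.23.219.98/32 (H3) depth=32
  - 40.23.219.96/28 clear@28
  - 40.0.0.0/10 clear@10
  + 63.208.0.0/12 (H5) depth=12
  + 63.220.7.0/24 (H5) depth=24
  + 63.220.7.0/24 (H4) depth=24
  lookup 40.0.15.56: bits 00101000000 walk d0:H3→d1:-→d2:-→d3:-→d4:-→d5:-→d6:-→d7:-→d8:H5→d9:-→d10:-→d11:- -> H5
  - 63.220.7.145/32 clear@32
  - 0.0.0.0/0 clear@0
  lookup 40.23.219.98: bits 00101000000101111101101101100010 walk d0:-→d1:-→d2:-→d3:-→d4:-→d5:-→d6:-→d7:-→d8:H5→d9:-→d10:-→d11:-→d12:-→d13:-→d14:-→d15:-→d16:-→d17:-→d18:-→d19:-→d20:-→d21:-→d22:-→d23:-→d24:H0→d25:-→d26:-→d27:-→d28:-→d29:-→d30:-→d31:-→d32:H3 -> H3
  + 63.220.7.145/32 (H2) depth=32
  lookup 63.220.7.145: bits 00111111110111000000011110010001 walk d0:-→d1:-→d2:-→d3:-→d4:-→d5:-→d6:-→d7:-→d8:-→d9:-→d10:-→d11:-→d12:H5→d13:-→d14:-→d15:-→d16:-→d17:-→d18:-→d19:-→d20:-→d21:-→d22:-→d23:-→d24:H4→d25:-→d26:-→d27:-→d28:-→d29:-→d30:-→d31:-→d32:H2 -> H2
  lookup 40.23.219.98: bits 00101000000101111101101101100010 walk d0:-→d1:-→d2:-→d3:-→d4:-→d5:-→d6:-→d7:-→d8:H5→d9:-→d10:-→d11:-→d12:-→d13:-→d14:-→d15:-→d16:-→d17:-→d18:-→d19:-→d20:-→d21:-→d22:-→d23:-→d24:H0→d25:-→d26:-→d27:-→d28:-→d29:-→d30:-→d31:-→d32:H3 -> H3
  lookup 40.23.219.1: bits 0010100000010111110110110 walk d0:-→d1:-→d2:-→d3:-→d4:-→d5:-→d6:-→d7:-→d8:H5→d9:-→d10:-→d11:-→d12:-→d13:-→d14:-→d15:-→d16:-→d17:-→d18:-→d19:-→d20:-→d21:-→d22:-→d23:-→d24:H0→d25:- -> H0

== LOOKUPS ==
["no-route","no-route","no-route","H5","H0","H5","H2","H0","H2","H0","H5","H3","H2","H3","H0"]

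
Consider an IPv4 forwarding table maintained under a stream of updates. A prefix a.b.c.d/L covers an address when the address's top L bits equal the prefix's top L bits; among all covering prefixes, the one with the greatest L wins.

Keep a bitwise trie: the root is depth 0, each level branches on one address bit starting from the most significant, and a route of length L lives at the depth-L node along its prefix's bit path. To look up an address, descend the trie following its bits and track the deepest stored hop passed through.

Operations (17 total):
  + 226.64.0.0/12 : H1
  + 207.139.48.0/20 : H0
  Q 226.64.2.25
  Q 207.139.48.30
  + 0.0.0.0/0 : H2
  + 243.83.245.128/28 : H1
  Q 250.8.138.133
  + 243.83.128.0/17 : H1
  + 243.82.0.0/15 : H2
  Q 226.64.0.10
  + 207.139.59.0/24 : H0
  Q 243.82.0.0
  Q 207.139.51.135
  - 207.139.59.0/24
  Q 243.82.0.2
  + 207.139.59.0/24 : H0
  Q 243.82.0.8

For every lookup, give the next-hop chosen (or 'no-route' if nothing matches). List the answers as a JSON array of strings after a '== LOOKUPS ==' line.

Trace:
  add 226.64.0.0/12 -> H1 at depth 12
  add 207.139.48.0/20 -> H0 at depth 20
  lookup 226.64.2.25: bits 111000100100 walk d0:-→d1:-→d2:-→d3:-→d4:-→d5:-→d6:-→d7:-→d8:-→d9:-→d10:-→d11:-→d12:H1 -> H1
  lookup 207.139.48.30: bits 11001111100010110011 walk d0:-→d1:-→d2:-→d3:-→d4:-→d5:-→d6:-→d7:-→d8:-→d9:-→d10:-→d11:-→d12:-→d13:-→d14:-→d15:-→d16:-→d17:-→d18:-→d19:-→d20:H0 -> H0
  add 0.0.0.0/0 -> H2 at depth 0
  add 243.83.245.128/28 -> H1 at depth 28
  lookup 250.8.138.133: bits 1111 walk d0:H2→d1:-→d2:-→d3:-→d4:- -> H2
  add 243.83.128.0/17 -> H1 at depth 17
  add 243.82.0.0/15 -> H2 at depth 15
  lookup 226.64.0.10: bits 111000100100 walk d0:H2→d1:-→d2:-→d3:-→d4:-→d5:-→d6:-→d7:-→d8:-→d9:-→d10:-→d11:-→d12:H1 -> H1
  add 207.139.59.0/24 -> H0 at depth 24
  lookup 243.82.0.0: bits 111100110101001 walk d0:H2→d1:-→d2:-→d3:-→d4:-→d5:-→d6:-→d7:-→d8:-→d9:-→d10:-→d11:-→d12:-→d13:-→d14:-→d15:H2 -> H2
  lookup 207.139.51.135: bits 11001111100010110011 walk d0:H2→d1:-→d2:-→d3:-→d4:-→d5:-→d6:-→d7:-→d8:-→d9:-→d10:-→d11:-→d12:-→d13:-→d14:-→d15:-→d16:-→d17:-→d18:-→d19:-→d20:H0 -> H0
  - 207.139.59.0/24 clear@24
  lookup 243.82.0.2: bits 111100110101001 walk d0:H2→d1:-→d2:-→d3:-→d4:-→d5:-→d6:-→d7:-→d8:-→d9:-→d10:-→d11:-→d12:-→d13:-→d14:-→d15:H2 -> H2
  add 207.139.59.0/24 -> H0 at depth 24
  lookup 243.82.0.8: bits 111100110101001 walk d0:H2→d1:-→d2:-→d3:-→d4:-→d5:-→d6:-→d7:-→d8:-→d9:-→d10:-→d11:-→d12:-→d13:-→d14:-→d15:H2 -> H2

== LOOKUPS ==
["H1","H0","H2","H1","H2","H0","H2","H2"]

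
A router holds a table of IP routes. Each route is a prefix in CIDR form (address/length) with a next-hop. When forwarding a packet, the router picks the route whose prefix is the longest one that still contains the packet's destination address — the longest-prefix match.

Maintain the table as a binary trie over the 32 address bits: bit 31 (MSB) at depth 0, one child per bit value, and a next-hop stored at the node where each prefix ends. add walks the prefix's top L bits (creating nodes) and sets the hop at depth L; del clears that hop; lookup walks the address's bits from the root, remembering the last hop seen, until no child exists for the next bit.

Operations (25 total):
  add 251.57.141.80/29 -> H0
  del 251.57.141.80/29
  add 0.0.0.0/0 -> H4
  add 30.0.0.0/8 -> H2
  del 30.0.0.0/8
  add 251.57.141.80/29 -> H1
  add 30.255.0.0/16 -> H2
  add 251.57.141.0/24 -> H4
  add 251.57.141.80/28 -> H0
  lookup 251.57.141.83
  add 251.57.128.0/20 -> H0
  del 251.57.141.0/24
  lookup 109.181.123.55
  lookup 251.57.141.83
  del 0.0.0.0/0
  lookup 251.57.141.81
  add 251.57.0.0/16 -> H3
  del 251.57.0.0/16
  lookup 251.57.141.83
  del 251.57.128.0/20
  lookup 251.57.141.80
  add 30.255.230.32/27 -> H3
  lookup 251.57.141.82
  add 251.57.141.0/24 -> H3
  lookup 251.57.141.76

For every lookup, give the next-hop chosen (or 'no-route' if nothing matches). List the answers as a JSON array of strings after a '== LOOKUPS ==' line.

Trace:
  + 251.57.141.80/29 (H0) depth=29
  - 251.57.141.80/29 clear@29
  + 0.0.0.0/0 (H4) depth=0
  + 30.0.0.0/8 (H2) depth=8
  - 30.0.0.0/8 clear@8
  + 251.57.141.80/29 (H1) depth=29
  + 30.255.0.0/16 (H2) depth=16
  + 251.57.141.0/24 (H4) depth=24
  + 251.57.141.80/28 (H0) depth=28
  ? 251.57.141.83  path d0:H4→d1:-→d2:-→d3:-→d4:-→d5:-→d6:-→d7:-→d8:-→d9:-→d10:-→d11:-→d12:-→d13:-→d14:-→d15:-→d16:-→d17:-→d18:-→d19:-→d20:-→d21:-→d22:-→d23:-→d24:H4→d25:-→d26:-→d27:-→d28:H0→d29:H1  best=H1
  + 251.57.128.0/20 (H0) depth=20
  - 251.57.141.0/24 clear@24
  ? 109.181.123.55  path d0:H4→d1:-  best=H4
  ? 251.57.141.83  path d0:H4→d1:-→d2:-→d3:-→d4:-→d5:-→d6:-→d7:-→d8:-→d9:-→d10:-→d11:-→d12:-→d13:-→d14:-→d15:-→d16:-→d17:-→d18:-→d19:-→d20:H0→d21:-→d22:-→d23:-→d24:-→d25:-→d26:-→d27:-→d28:H0→d29:H1  best=H1
  - 0.0.0.0/0 clear@0
  ? 251.57.141.81  path d0:-→d1:-→d2:-→d3:-→d4:-→d5:-→d6:-→d7:-→d8:-→d9:-→d10:-→d11:-→d12:-→d13:-→d14:-→d15:-→d16:-→d17:-→d18:-→d19:-→d20:H0→d21:-→d22:-→d23:-→d24:-→d25:-→d26:-→d27:-→d28:H0→d29:H1  best=H1
  + 251.57.0.0/16 (H3) depth=16
  - 251.57.0.0/16 clear@16
  ? 251.57.141.83  path d0:-→d1:-→d2:-→d3:-→d4:-→d5:-→d6:-→d7:-→d8:-→d9:-→d10:-→d11:-→d12:-→d13:-→d14:-→d15:-→d16:-→d17:-→d18:-→d19:-→d20:H0→d21:-→d22:-→d23:-→d24:-→d25:-→d26:-→d27:-→d28:H0→d29:H1  best=H1
  - 251.57.128.0/20 clear@20
  ? 251.57.141.80  path d0:-→d1:-→d2:-→d3:-→d4:-→d5:-→d6:-→d7:-→d8:-→d9:-→d10:-→d11:-→d12:-→d13:-→d14:-→d15:-→d16:-→d17:-→d18:-→d19:-→d20:-→d21:-→d22:-→d23:-→d24:-→d25:-→d26:-→d27:-→d28:H0→d29:H1  best=H1
  + 30.255.230.32/27 (H3) depth=27
  ? 251.57.141.82  path d0:-→d1:-→d2:-→d3:-→d4:-→d5:-→d6:-→d7:-→d8:-→d9:-→d10:-→d11:-→d12:-→d13:-→d14:-→d15:-→d16:-→d17:-→d18:-→d19:-→d20:-→d21:-→d22:-→d23:-→d24:-→d25:-→d26:-→d27:-→d28:H0→d29:H1  best=H1
  + 251.57.141.0/24 (H3) depth=24
  ? 251.57.141.76  path d0:-→d1:-→d2:-→d3:-→d4:-→d5:-→d6:-→d7:-→d8:-→d9:-→d10:-→d11:-→d12:-→d13:-→d14:-→d15:-→d16:-→d17:-→d18:-→d19:-→d20:-→d21:-→d22:-→d23:-→d24:H3→d25:-→d26:-→d27:-  best=H3

== LOOKUPS ==
["H1","H4","H1","H1","H1","H1","H1","H3"]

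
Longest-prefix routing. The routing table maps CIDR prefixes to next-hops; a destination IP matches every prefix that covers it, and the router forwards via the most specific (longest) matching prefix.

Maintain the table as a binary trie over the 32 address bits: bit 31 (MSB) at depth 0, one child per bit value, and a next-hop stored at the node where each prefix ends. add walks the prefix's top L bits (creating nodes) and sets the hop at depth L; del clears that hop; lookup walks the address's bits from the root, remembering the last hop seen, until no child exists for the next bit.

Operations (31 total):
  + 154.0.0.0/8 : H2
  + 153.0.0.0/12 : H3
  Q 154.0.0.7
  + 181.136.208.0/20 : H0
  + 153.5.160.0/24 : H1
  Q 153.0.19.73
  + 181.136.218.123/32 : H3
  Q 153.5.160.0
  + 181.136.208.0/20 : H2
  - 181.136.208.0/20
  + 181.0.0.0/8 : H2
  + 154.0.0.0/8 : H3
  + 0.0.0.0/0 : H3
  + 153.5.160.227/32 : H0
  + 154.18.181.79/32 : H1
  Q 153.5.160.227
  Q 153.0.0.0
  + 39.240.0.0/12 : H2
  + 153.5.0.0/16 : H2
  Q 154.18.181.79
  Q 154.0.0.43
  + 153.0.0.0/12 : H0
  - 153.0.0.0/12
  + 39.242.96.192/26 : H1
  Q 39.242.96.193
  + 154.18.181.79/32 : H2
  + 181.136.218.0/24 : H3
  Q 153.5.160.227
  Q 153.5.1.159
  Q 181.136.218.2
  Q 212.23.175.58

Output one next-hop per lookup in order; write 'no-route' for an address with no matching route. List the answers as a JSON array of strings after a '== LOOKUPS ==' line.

Trace:
  + 154.0.0.0/8 (H2) depth=8
  + 153.0.0.0/12 (H3) depth=12
  ? 154.0.0.7  path d0:-→d1:-→d2:-→d3:-→d4:-→d5:-→d6:-→d7:-→d8:H2  best=H2
  + 181.136.208.0/20 (H0) depth=20
  + 153.5.160.0/24 (H1) depth=24
  ? 153.0.19.73  path d0:-→d1:-→d2:-→d3:-→d4:-→d5:-→d6:-→d7:-→d8:-→d9:-→d10:-→d11:-→d12:H3→d13:-  best=H3
  + 181.136.218.123/32 (H3) depth=32
  ? 153.5.160.0  path d0:-→d1:-→d2:-→d3:-→d4:-→d5:-→d6:-→d7:-→d8:-→d9:-→d10:-→d11:-→d12:H3→d13:-→d14:-→d15:-→d16:-→d17:-→d18:-→d19:-→d20:-→d21:-→d22:-→d23:-→d24:H1  best=H1
  + 181.136.208.0/20 (H2) depth=20
  - 181.136.208.0/20 clear@20
  + 181.0.0.0/8 (H2) depth=8
  + 154.0.0.0/8 (H3) depth=8
  + 0.0.0.0/0 (H3) depth=0
  + 153.5.160.227/32 (H0) depth=32
  + 154.18.181.79/32 (H1) depth=32
  ? 153.5.160.227  path d0:H3→d1:-→d2:-→d3:-→d4:-→d5:-→d6:-→d7:-→d8:-→d9:-→d10:-→d11:-→d12:H3→d13:-→d14:-→d15:-→d16:-→d17:-→d18:-→d19:-→d20:-→d21:-→d22:-→d23:-→d24:H1→d25:-→d26:-→d27:-→d28:-→d29:-→d30:-→d31:-→d32:H0  best=H0
  ? 153.0.0.0  path d0:H3→d1:-→d2:-→d3:-→d4:-→d5:-→d6:-→d7:-→d8:-→d9:-→d10:-→d11:-→d12:H3→d13:-  best=H3
  + 39.240.0.0/12 (H2) depth=12
  + 153.5.0.0/16 (H2) depth=16
  ? 154.18.181.79  path d0:H3→d1:-→d2:-→d3:-→d4:-→d5:-→d6:-→d7:-→d8:H3→d9:-→d10:-→d11:-→d12:-→d13:-→d14:-→d15:-→d16:-→d17:-→d18:-→d19:-→d20:-→d21:-→d22:-→d23:-→d24:-→d25:-→d26:-→d27:-→d28:-→d29:-→d30:-→d31:-→d32:H1  best=H1
  ? 154.0.0.43  path d0:H3→d1:-→d2:-→d3:-→d4:-→d5:-→d6:-→d7:-→d8:H3→d9:-→d10:-→d11:-  best=H3
  + 153.0.0.0/12 (H0) depth=12
  - 153.0.0.0/12 clear@12
  + 39.242.96.192/26 (H1) depth=26
  ? 39.242.96.193  path d0:H3→d1:-→d2:-→d3:-→d4:-→d5:-→d6:-→d7:-→d8:-→d9:-→d10:-→d11:-→d12:H2→d13:-→d14:-→d15:-→d16:-→d17:-→d18:-→d19:-→d20:-→d21:-→d22:-→d23:-→d24:-→d25:-→d26:H1  best=H1
  + 154.18.181.79/32 (H2) depth=32
  + 181.136.218.0/24 (H3) depth=24
  ? 153.5.160.227  path d0:H3→d1:-→d2:-→d3:-→d4:-→d5:-→d6:-→d7:-→d8:-→d9:-→d10:-→d11:-→d12:-→d13:-→d14:-→d15:-→d16:H2→d17:-→d18:-→d19:-→d20:-→d21:-→d22:-→d23:-→d24:H1→d25:-→d26:-→d27:-→d28:-→d29:-→d30:-→d31:-→d32:H0  best=H0
  ? 153.5.1.159  path d0:H3→d1:-→d2:-→d3:-→d4:-→d5:-→d6:-→d7:-→d8:-→d9:-→d10:-→d11:-→d12:-→d13:-→d14:-→d15:-→d16:H2  best=H2
  ? 181.136.218.2  path d0:H3→d1:-→d2:-→d3:-→d4:-→d5:-→d6:-→d7:-→d8:H2→d9:-→d10:-→d11:-→d12:-→d13:-→d14:-→d15:-→d16:-→d17:-→d18:-→d19:-→d20:-→d21:-→d22:-→d23:-→d24:H3→d25:-  best=H3
  ? 212.23.175.58  path d0:H3→d1:-  best=H3

== LOOKUPS ==
["H2","H3","H1","H0","H3","H1","H3","H1","H0","H2","H3","H3"]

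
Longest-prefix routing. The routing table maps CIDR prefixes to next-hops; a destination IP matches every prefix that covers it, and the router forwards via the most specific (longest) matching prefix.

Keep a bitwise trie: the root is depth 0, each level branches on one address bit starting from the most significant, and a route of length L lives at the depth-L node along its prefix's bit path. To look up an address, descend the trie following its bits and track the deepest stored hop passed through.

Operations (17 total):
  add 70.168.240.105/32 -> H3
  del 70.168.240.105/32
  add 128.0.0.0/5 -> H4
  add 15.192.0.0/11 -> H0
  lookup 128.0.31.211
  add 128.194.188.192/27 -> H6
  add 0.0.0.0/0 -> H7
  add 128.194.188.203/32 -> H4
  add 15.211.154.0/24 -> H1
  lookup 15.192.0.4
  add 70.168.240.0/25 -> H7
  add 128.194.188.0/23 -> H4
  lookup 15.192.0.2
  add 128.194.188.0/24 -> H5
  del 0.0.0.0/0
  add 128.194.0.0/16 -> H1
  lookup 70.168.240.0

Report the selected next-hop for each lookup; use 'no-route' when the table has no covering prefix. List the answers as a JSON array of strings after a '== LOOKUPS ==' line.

Process each operation:
  + 70.168.240.105/32 (H3) depth=32
  - 70.168.240.105/32 clear@32
  + 128.0.0.0/5 (H4) depth=5
  + 15.192.0.0/11 (H0) depth=11
  ? 128.0.31.211  path d0:-→d1:-→d2:-→d3:-→d4:-→d5:H4  best=H4
  + 128.194.188.192/27 (H6) depth=27
  + 0.0.0.0/0 (H7) depth=0
  + 128.194.188.203/32 (H4) depth=32
  + 15.211.154.0/24 (H1) depth=24
  ? 15.192.0.4  path d0:H7→d1:-→d2:-→d3:-→d4:-→d5:-→d6:-→d7:-→d8:-→d9:-→d10:-→d11:H0  best=H0
  + 70.168.240.0/25 (H7) depth=25
  + 128.194.188.0/23 (H4) depth=23
  ? 15.192.0.2  path d0:H7→d1:-→d2:-→d3:-→d4:-→d5:-→d6:-→d7:-→d8:-→d9:-→d10:-→d11:H0  best=H0
  + 128.194.188.0/24 (H5) depth=24
  - 0.0.0.0/0 clear@0
  + 128.194.0.0/16 (H1) depth=16
  ? 70.168.240.0  path d0:-→d1:-→d2:-→d3:-→d4:-→d5:-→d6:-→d7:-→d8:-→d9:-→d10:-→d11:-→d12:-→d13:-→d14:-→d15:-→d16:-→d17:-→d18:-→d19:-→d20:-→d21:-→d22:-→d23:-→d24:-→d25:H7  best=H7

== LOOKUPS ==
["H4","H0","H0","H7"]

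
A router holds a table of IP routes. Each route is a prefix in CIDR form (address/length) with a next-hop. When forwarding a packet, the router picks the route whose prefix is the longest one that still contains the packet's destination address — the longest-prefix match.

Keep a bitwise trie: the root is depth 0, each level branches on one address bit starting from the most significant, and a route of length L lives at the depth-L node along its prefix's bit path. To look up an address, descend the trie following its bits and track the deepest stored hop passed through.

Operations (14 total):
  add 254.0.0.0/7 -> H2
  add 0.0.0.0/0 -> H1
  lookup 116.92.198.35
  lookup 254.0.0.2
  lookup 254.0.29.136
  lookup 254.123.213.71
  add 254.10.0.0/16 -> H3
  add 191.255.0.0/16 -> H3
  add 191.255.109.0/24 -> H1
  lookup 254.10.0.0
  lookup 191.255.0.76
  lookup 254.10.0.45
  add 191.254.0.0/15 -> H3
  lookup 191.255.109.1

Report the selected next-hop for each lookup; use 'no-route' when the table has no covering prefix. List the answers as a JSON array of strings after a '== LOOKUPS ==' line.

Process each operation:
  + 254.0.0.0/7 (H2) depth=7
  + 0.0.0.0/0 (H1) depth=0
  Q 116.92.198.35: descend ε ; hops seen [H1] ; pick H1
  Q 254.0.0.2: descend 1111111 ; hops seen [H1,H2] ; pick H2
  Q 254.0.29.136: descend 1111111 ; hops seen [H1,H2] ; pick H2
  Q 254.123.213.71: descend 1111111 ; hops seen [H1,H2] ; pick H2
  + 254.10.0.0/16 (H3) depth=16
  + 191.255.0.0/16 (H3) depth=16
  + 191.255.109.0/24 (H1) depth=24
  Q 254.10.0.0: descend 1111111000001010 ; hops seen [H1,H2,H3] ; pick H3
  Q 191.255.0.76: descend 10111111111111110 ; hops seen [H1,H3] ; pick H3
  Q 254.10.0.45: descend 1111111000001010 ; hops seen [H1,H2,H3] ; pick H3
  + 191.254.0.0/15 (H3) depth=15
  Q 191.255.109.1: descend 101111111111111101101101 ; hops seen [H1,H3,H3,H1] ; pick H1

== LOOKUPS ==
["H1","H2","H2","H2","H3","H3","H3","H1"]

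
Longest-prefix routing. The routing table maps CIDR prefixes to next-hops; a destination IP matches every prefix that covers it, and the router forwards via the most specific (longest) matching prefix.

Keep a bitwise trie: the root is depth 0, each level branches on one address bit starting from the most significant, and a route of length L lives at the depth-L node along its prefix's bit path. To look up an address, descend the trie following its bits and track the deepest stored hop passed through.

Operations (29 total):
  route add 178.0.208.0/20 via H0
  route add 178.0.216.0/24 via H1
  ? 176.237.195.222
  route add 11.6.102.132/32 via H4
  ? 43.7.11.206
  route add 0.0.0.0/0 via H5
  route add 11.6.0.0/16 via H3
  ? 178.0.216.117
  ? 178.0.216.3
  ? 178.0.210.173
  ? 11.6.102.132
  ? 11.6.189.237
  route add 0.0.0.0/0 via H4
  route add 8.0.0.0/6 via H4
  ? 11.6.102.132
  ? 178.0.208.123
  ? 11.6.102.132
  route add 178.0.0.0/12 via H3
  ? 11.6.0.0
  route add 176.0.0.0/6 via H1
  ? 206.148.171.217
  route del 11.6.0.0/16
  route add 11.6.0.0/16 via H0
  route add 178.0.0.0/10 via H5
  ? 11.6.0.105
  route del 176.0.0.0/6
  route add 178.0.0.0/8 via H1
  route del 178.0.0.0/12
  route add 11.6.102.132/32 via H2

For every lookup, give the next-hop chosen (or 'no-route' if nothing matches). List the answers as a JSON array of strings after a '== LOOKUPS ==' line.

Apply in order:
  + 178.0.208.0/20 (H0) depth=20
  + 178.0.216.0/24 (H1) depth=24
  ? 176.237.195.222  path d0:-→d1:-→d2:-→d3:-→d4:-→d5:-→d6:-  best=no-route
  + 11.6.102.132/32 (H4) depth=32
  ? 43.7.11.206  path d0:-→d1:-→d2:-  best=no-route
  + 0.0.0.0/0 (H5) depth=0
  + 11.6.0.0/16 (H3) depth=16
  ? 178.0.216.117  path d0:H5→d1:-→d2:-→d3:-→d4:-→d5:-→d6:-→d7:-→d8:-→d9:-→d10:-→d11:-→d12:-→d13:-→d14:-→d15:-→d16:-→d17:-→d18:-→d19:-→d20:H0→d21:-→d22:-→d23:-→d24:H1  best=H1
  ? 178.0.216.3  path d0:H5→d1:-→d2:-→d3:-→d4:-→d5:-→d6:-→d7:-→d8:-→d9:-→d10:-→d11:-→d12:-→d13:-→d14:-→d15:-→d16:-→d17:-→d18:-→d19:-→d20:H0→d21:-→d22:-→d23:-→d24:H1  best=H1
  ? 178.0.210.173  path d0:H5→d1:-→d2:-→d3:-→d4:-→d5:-→d6:-→d7:-→d8:-→d9:-→d10:-→d11:-→d12:-→d13:-→d14:-→d15:-→d16:-→d17:-→d18:-→d19:-→d20:H0  best=H0
  ? 11.6.102.132  path d0:H5→d1:-→d2:-→d3:-→d4:-→d5:-→d6:-→d7:-→d8:-→d9:-→d10:-→d11:-→d12:-→d13:-→d14:-→d15:-→d16:H3→d17:-→d18:-→d19:-→d20:-→d21:-→d22:-→d23:-→d24:-→d25:-→d26:-→d27:-→d28:-→d29:-→d30:-→d31:-→d32:H4  best=H4
  ? 11.6.189.237  path d0:H5→d1:-→d2:-→d3:-→d4:-→d5:-→d6:-→d7:-→d8:-→d9:-→d10:-→d11:-→d12:-→d13:-→d14:-→d15:-→d16:H3  best=H3
  + 0.0.0.0/0 (H4) depth=0
  + 8.0.0.0/6 (H4) depth=6
  ? 11.6.102.132  path d0:H4→d1:-→d2:-→d3:-→d4:-→d5:-→d6:H4→d7:-→d8:-→d9:-→d10:-→d11:-→d12:-→d13:-→d14:-→d15:-→d16:H3→d17:-→d18:-→d19:-→d20:-→d21:-→d22:-→d23:-→d24:-→d25:-→d26:-→d27:-→d28:-→d29:-→d30:-→d31:-→d32:H4  best=H4
  ? 178.0.208.123  path d0:H4→d1:-→d2:-→d3:-→d4:-→d5:-→d6:-→d7:-→d8:-→d9:-→d10:-→d11:-→d12:-→d13:-→d14:-→d15:-→d16:-→d17:-→d18:-→d19:-→d20:H0  best=H0
  ? 11.6.102.132  path d0:H4→d1:-→d2:-→d3:-→d4:-→d5:-→d6:H4→d7:-→d8:-→d9:-→d10:-→d11:-→d12:-→d13:-→d14:-→d15:-→d16:H3→d17:-→d18:-→d19:-→d20:-→d21:-→d22:-→d23:-→d24:-→d25:-→d26:-→d27:-→d28:-→d29:-→d30:-→d31:-→d32:H4  best=H4
  + 178.0.0.0/12 (H3) depth=12
  ? 11.6.0.0  path d0:H4→d1:-→d2:-→d3:-→d4:-→d5:-→d6:H4→d7:-→d8:-→d9:-→d10:-→d11:-→d12:-→d13:-→d14:-→d15:-→d16:H3→d17:-  best=H3
  + 176.0.0.0/6 (H1) depth=6
  ? 206.148.171.217  path d0:H4→d1:-  best=H4
  del 11.6.0.0/16 (clear depth 16)
  + 11.6.0.0/16 (H0) depth=16
  + 178.0.0.0/10 (H5) depth=10
  ? 11.6.0.105  path d0:H4→d1:-→d2:-→d3:-→d4:-→d5:-→d6:H4→d7:-→d8:-→d9:-→d10:-→d11:-→d12:-→d13:-→d14:-→d15:-→d16:H0→d17:-  best=H0
  del 176.0.0.0/6 (clear depth 6)
  + 178.0.0.0/8 (H1) depth=8
  del 178.0.0.0/12 (clear depth 12)
  + 11.6.102.132/32 (H2) depth=32

== LOOKUPS ==
["no-route","no-route","H1","H1","H0","H4","H3","H4","H0","H4","H3","H4","H0"]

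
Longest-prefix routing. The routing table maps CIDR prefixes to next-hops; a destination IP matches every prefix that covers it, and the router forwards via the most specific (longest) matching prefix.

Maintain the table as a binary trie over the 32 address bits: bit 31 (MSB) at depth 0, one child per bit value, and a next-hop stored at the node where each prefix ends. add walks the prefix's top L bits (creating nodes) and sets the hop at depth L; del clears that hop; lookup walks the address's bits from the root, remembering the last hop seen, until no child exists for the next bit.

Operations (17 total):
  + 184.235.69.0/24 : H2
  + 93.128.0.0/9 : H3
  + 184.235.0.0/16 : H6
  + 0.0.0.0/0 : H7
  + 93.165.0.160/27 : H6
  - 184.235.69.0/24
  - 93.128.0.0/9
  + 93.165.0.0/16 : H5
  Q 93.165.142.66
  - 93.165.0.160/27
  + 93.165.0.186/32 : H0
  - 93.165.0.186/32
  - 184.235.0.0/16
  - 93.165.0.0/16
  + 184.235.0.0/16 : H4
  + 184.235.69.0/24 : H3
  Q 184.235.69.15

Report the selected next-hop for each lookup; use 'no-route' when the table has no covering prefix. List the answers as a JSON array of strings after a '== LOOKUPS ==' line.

Trace:
  add 184.235.69.0/24 -> H2 at depth 24
  add 93.128.0.0/9 -> H3 at depth 9
  add 184.235.0.0/16 -> H6 at depth 16
  add 0.0.0.0/0 -> H7 at depth 0
  add 93.165.0.160/27 -> H6 at depth 27
  del 184.235.69.0/24 (clear depth 24)
  del 93.128.0.0/9 (clear depth 9)
  add 93.165.0.0/16 -> H5 at depth 16
  ? 93.165.142.66  path d0:H7→d1:-→d2:-→d3:-→d4:-→d5:-→d6:-→d7:-→d8:-→d9:-→d10:-→d11:-→d12:-→d13:-→d14:-→d15:-→d16:H5  best=H5
  del 93.165.0.160/27 (clear depth 27)
  add 93.165.0.186/32 -> H0 at depth 32
  del 93.165.0.186/32 (clear depth 32)
  del 184.235.0.0/16 (clear depth 16)
  del 93.165.0.0/16 (clear depth 16)
  add 184.235.0.0/16 -> H4 at depth 16
  add 184.235.69.0/24 -> H3 at depth 24
  ? 184.235.69.15  path d0:H7→d1:-→d2:-→d3:-→d4:-→d5:-→d6:-→d7:-→d8:-→d9:-→d10:-→d11:-→d12:-→d13:-→d14:-→d15:-→d16:H4→d17:-→d18:-→d19:-→d20:-→d21:-→d22:-→d23:-→d24:H3  best=H3

== LOOKUPS ==
["H5","H3"]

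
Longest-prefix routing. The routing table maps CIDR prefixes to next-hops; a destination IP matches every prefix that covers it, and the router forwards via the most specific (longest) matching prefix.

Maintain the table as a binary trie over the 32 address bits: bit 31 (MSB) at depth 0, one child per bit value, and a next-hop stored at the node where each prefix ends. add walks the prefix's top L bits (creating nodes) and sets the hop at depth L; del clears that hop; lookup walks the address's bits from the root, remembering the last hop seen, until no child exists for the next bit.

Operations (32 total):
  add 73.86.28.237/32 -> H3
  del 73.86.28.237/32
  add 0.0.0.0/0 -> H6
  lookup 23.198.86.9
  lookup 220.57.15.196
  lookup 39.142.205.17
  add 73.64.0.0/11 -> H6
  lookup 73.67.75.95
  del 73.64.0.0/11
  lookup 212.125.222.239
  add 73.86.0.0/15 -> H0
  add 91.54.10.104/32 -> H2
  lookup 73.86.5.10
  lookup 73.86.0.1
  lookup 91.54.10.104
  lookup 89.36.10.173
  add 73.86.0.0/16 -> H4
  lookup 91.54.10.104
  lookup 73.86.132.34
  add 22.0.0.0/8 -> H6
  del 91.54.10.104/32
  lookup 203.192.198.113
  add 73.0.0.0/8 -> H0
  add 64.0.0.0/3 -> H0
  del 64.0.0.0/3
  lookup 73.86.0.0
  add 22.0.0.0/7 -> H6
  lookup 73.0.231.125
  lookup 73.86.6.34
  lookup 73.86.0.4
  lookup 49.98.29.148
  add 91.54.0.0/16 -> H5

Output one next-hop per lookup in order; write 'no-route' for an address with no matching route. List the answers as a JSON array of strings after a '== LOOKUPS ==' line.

Trace:
  add 73.86.28.237/32 -> H3 at depth 32
  del 73.86.28.237/32 (clear depth 32)
  add 0.0.0.0/0 -> H6 at depth 0
  ? 23.198.86.9  path d0:H6→d1:-  best=H6
  ? 220.57.15.196  path d0:H6  best=H6
  ? 39.142.205.17  path d0:H6→d1:-  best=H6
  add 73.64.0.0/11 -> H6 at depth 11
  ? 73.67.75.95  path d0:H6→d1:-→d2:-→d3:-→d4:-→d5:-→d6:-→d7:-→d8:-→d9:-→d10:-→d11:H6  best=H6
  del 73.64.0.0/11 (clear depth 11)
  ? 212.125.222.239  path d0:H6  best=H6
  add 73.86.0.0/15 -> H0 at depth 15
  add 91.54.10.104/32 -> H2 at depth 32
  ? 73.86.5.10  path d0:H6→d1:-→d2:-→d3:-→d4:-→d5:-→d6:-→d7:-→d8:-→d9:-→d10:-→d11:-→d12:-→d13:-→d14:-→d15:H0→d16:-→d17:-→d18:-→d19:-  best=H0
  ? 73.86.0.1  path d0:H6→d1:-→d2:-→d3:-→d4:-→d5:-→d6:-→d7:-→d8:-→d9:-→d10:-→d11:-→d12:-→d13:-→d14:-→d15:H0→d16:-→d17:-→d18:-→d19:-  best=H0
  ? 91.54.10.104  path d0:H6→d1:-→d2:-→d3:-→d4:-→d5:-→d6:-→d7:-→d8:-→d9:-→d10:-→d11:-→d12:-→d13:-→d14:-→d15:-→d16:-→d17:-→d18:-→d19:-→d20:-→d21:-→d22:-→d23:-→d24:-→d25:-→d26:-→d27:-→d28:-→d29:-→d30:-→d31:-→d32:H2  best=H2
  ? 89.36.10.173  path d0:H6→d1:-→d2:-→d3:-→d4:-→d5:-→d6:-  best=H6
  add 73.86.0.0/16 -> H4 at depth 16
  ? 91.54.10.104  path d0:H6→d1:-→d2:-→d3:-→d4:-→d5:-→d6:-→d7:-→d8:-→d9:-→d10:-→d11:-→d12:-→d13:-→d14:-→d15:-→d16:-→d17:-→d18:-→d19:-→d20:-→d21:-→d22:-→d23:-→d24:-→d25:-→d26:-→d27:-→d28:-→d29:-→d30:-→d31:-→d32:H2  best=H2
  ? 73.86.132.34  path d0:H6→d1:-→d2:-→d3:-→d4:-→d5:-→d6:-→d7:-→d8:-→d9:-→d10:-→d11:-→d12:-→d13:-→d14:-→d15:H0→d16:H4  best=H4
  add 22.0.0.0/8 -> H6 at depth 8
  del 91.54.10.104/32 (clear depth 32)
  ? 203.192.198.113  path d0:H6  best=H6
  add 73.0.0.0/8 -> H0 at depth 8
  add 64.0.0.0/3 -> H0 at depth 3
  del 64.0.0.0/3 (clear depth 3)
  ? 73.86.0.0  path d0:H6→d1:-→d2:-→d3:-→d4:-→d5:-→d6:-→d7:-→d8:H0→d9:-→d10:-→d11:-→d12:-→d13:-→d14:-→d15:H0→d16:H4→d17:-→d18:-→d19:-  best=H4
  add 22.0.0.0/7 -> H6 at depth 7
  ? 73.0.231.125  path d0:H6→d1:-→d2:-→d3:-→d4:-→d5:-→d6:-→d7:-→d8:H0→d9:-  best=H0
  ? 73.86.6.34  path d0:H6→d1:-→d2:-→d3:-→d4:-→d5:-→d6:-→d7:-→d8:H0→d9:-→d10:-→d11:-→d12:-→d13:-→d14:-→d15:H0→d16:H4→d17:-→d18:-→d19:-  best=H4
  ? 73.86.0.4  path d0:H6→d1:-→d2:-→d3:-→d4:-→d5:-→d6:-→d7:-→d8:H0→d9:-→d10:-→d11:-→d12:-→d13:-→d14:-→d15:H0→d16:H4→d17:-→d18:-→d19:-  best=H4
  ? 49.98.29.148  path d0:H6→d1:-→d2:-  best=H6
  add 91.54.0.0/16 -> H5 at depth 16

== LOOKUPS ==
["H6","H6","H6","H6","H6","H0","H0","H2","H6","H2","H4","H6","H4","H0","H4","H4","H6"]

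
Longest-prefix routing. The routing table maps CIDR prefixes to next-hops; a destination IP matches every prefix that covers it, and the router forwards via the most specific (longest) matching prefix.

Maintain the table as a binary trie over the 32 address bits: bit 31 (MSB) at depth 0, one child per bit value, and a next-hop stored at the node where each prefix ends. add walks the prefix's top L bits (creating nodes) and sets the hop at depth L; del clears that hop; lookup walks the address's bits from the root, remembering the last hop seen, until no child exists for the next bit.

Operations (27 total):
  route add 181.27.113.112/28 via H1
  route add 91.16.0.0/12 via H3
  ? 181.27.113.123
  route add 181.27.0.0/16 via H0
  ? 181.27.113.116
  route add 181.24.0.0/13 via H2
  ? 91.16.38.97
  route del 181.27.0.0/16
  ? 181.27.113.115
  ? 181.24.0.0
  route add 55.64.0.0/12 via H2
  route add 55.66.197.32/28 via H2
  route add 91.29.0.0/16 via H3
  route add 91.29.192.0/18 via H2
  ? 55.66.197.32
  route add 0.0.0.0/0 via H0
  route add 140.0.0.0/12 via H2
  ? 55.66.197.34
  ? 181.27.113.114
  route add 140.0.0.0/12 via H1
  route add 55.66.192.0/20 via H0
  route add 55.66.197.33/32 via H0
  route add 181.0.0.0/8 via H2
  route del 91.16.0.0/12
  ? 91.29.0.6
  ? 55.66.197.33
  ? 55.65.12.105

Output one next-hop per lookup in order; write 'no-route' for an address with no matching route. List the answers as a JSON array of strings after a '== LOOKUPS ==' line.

Process each operation:
  add 181.27.113.112/28 -> H1 at depth 28
  add 91.16.0.0/12 -> H3 at depth 12
  ? 181.27.113.123  path d0:-→d1:-→d2:-→d3:-→d4:-→d5:-→d6:-→d7:-→d8:-→d9:-→d10:-→d11:-→d12:-→d13:-→d14:-→d15:-→d16:-→d17:-→d18:-→d19:-→d20:-→d21:-→d22:-→d23:-→d24:-→d25:-→d26:-→d27:-→d28:H1  best=H1
  add 181.27.0.0/16 -> H0 at depth 16
  ? 181.27.113.116  path d0:-→d1:-→d2:-→d3:-→d4:-→d5:-→d6:-→d7:-→d8:-→d9:-→d10:-→d11:-→d12:-→d13:-→d14:-→d15:-→d16:H0→d17:-→d18:-→d19:-→d20:-→d21:-→d22:-→d23:-→d24:-→d25:-→d26:-→d27:-→d28:H1  best=H1
  add 181.24.0.0/13 -> H2 at depth 13
  ? 91.16.38.97  path d0:-→d1:-→d2:-→d3:-→d4:-→d5:-→d6:-→d7:-→d8:-→d9:-→d10:-→d11:-→d12:H3  best=H3
  - 181.27.0.0/16 clear@16
  ? 181.27.113.115  path d0:-→d1:-→d2:-→d3:-→d4:-→d5:-→d6:-→d7:-→d8:-→d9:-→d10:-→d11:-→d12:-→d13:H2→d14:-→d15:-→d16:-→d17:-→d18:-→d19:-→d20:-→d21:-→d22:-→d23:-→d24:-→d25:-→d26:-→d27:-→d28:H1  best=H1
  ? 181.24.0.0  path d0:-→d1:-→d2:-→d3:-→d4:-→d5:-→d6:-→d7:-→d8:-→d9:-→d10:-→d11:-→d12:-→d13:H2→d14:-  best=H2
  add 55.64.0.0/12 -> H2 at depth 12
  add 55.66.197.32/28 -> H2 at depth 28
  add 91.29.0.0/16 -> H3 at depth 16
  add 91.29.192.0/18 -> H2 at depth 18
  ? 55.66.197.32  path d0:-→d1:-→d2:-→d3:-→d4:-→d5:-→d6:-→d7:-→d8:-→d9:-→d10:-→d11:-→d12:H2→d13:-→d14:-→d15:-→d16:-→d17:-→d18:-→d19:-→d20:-→d21:-→d22:-→d23:-→d24:-→d25:-→d26:-→d27:-→d28:H2  best=H2
  add 0.0.0.0/0 -> H0 at depth 0
  add 140.0.0.0/12 -> H2 at depth 12
  ? 55.66.197.34  path d0:H0→d1:-→d2:-→d3:-→d4:-→d5:-→d6:-→d7:-→d8:-→d9:-→d10:-→d11:-→d12:H2→d13:-→d14:-→d15:-→d16:-→d17:-→d18:-→d19:-→d20:-→d21:-→d22:-→d23:-→d24:-→d25:-→d26:-→d27:-→d28:H2  best=H2
  ? 181.27.113.114  path d0:H0→d1:-→d2:-→d3:-→d4:-→d5:-→d6:-→d7:-→d8:-→d9:-→d10:-→d11:-→d12:-→d13:H2→d14:-→d15:-→d16:-→d17:-→d18:-→d19:-→d20:-→d21:-→d22:-→d23:-→d24:-→d25:-→d26:-→d27:-→d28:H1  best=H1
  add 140.0.0.0/12 -> H1 at depth 12
  add 55.66.192.0/20 -> H0 at depth 20
  add 55.66.197.33/32 -> H0 at depth 32
  add 181.0.0.0/8 -> H2 at depth 8
  - 91.16.0.0/12 clear@12
  ? 91.29.0.6  path d0:H0→d1:-→d2:-→d3:-→d4:-→d5:-→d6:-→d7:-→d8:-→d9:-→d10:-→d11:-→d12:-→d13:-→d14:-→d15:-→d16:H3  best=H3
  ? 55.66.197.33  path d0:H0→d1:-→d2:-→d3:-→d4:-→d5:-→d6:-→d7:-→d8:-→d9:-→d10:-→d11:-→d12:H2→d13:-→d14:-→d15:-→d16:-→d17:-→d18:-→d19:-→d20:H0→d21:-→d22:-→d23:-→d24:-→d25:-→d26:-→d27:-→d28:H2→d29:-→d30:-→d31:-→d32:H0  best=H0
  ? 55.65.12.105  path d0:H0→d1:-→d2:-→d3:-→d4:-→d5:-→d6:-→d7:-→d8:-→d9:-→d10:-→d11:-→d12:H2→d13:-→d14:-  best=H2

== LOOKUPS ==
["H1","H1","H3","H1","H2","H2","H2","H1","H3","H0","H2"]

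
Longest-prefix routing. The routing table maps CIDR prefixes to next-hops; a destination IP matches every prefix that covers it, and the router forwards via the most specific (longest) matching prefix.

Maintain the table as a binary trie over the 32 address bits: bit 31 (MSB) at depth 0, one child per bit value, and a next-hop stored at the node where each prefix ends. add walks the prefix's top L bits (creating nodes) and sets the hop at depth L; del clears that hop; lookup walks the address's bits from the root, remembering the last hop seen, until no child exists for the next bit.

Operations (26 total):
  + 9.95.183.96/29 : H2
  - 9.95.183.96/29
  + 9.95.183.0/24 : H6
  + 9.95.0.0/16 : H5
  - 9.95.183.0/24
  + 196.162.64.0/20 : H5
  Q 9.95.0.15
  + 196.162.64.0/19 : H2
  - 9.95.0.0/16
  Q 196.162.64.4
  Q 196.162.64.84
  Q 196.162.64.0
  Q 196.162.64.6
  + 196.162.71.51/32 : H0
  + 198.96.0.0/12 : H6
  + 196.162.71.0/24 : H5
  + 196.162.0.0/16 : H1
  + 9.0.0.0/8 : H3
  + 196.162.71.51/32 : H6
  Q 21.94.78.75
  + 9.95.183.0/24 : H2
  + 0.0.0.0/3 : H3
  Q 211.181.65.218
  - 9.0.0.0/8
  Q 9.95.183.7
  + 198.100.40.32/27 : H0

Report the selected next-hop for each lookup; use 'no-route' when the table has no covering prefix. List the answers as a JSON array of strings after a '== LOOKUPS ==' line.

Apply in order:
  add 9.95.183.96/29 -> H2 at depth 29
  - 9.95.183.96/29 clear@29
  add 9.95.183.0/24 -> H6 at depth 24
  add 9.95.0.0/16 -> H5 at depth 16
  - 9.95.183.0/24 clear@24
  add 196.162.64.0/20 -> H5 at depth 20
  Q 9.95.0.15: descend 0000100101011111 ; hops seen [H5] ; pick H5
  add 196.162.64.0/19 -> H2 at depth 19
  - 9.95.0.0/16 clear@16
  Q 196.162.64.4: descend 11000100101000100100 ; hops seen [H2,H5] ; pick H5
  Q 196.162.64.84: descend 11000100101000100100 ; hops seen [H2,H5] ; pick H5
  Q 196.162.64.0: descend 11000100101000100100 ; hops seen [H2,H5] ; pick H5
  Q 196.162.64.6: descend 11000100101000100100 ; hops seen [H2,H5] ; pick H5
  add 196.162.71.51/32 -> H0 at depth 32
  add 198.96.0.0/12 -> H6 at depth 12
  add 196.162.71.0/24 -> H5 at depth 24
  add 196.162.0.0/16 -> H1 at depth 16
  add 9.0.0.0/8 -> H3 at depth 8
  add 196.162.71.51/32 -> H6 at depth 32
  Q 21.94.78.75: descend 000 ; hops seen [∅] ; pick no-route
  add 9.95.183.0/24 -> H2 at depth 24
  add 0.0.0.0/3 -> H3 at depth 3
  Q 211.181.65.218: descend 110 ; hops seen [∅] ; pick no-route
  - 9.0.0.0/8 clear@8
  Q 9.95.183.7: descend 0000100101011111101101110 ; hops seen [H3,H2] ; pick H2
  add 198.100.40.32/27 -> H0 at depth 27

== LOOKUPS ==
["H5","H5","H5","H5","H5","no-route","no-route","H2"]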